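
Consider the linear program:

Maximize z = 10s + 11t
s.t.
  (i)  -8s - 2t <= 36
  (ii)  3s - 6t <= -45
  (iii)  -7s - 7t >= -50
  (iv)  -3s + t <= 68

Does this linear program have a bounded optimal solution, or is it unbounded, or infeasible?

Feasible corners and z = 10s + 11t:
  (-17/3, 14/3) → z = -16/3
  (-176/21, 326/21) → z = 1826/21
  (-5/21, 155/21) → z = 1655/21
The feasible region has finitely many vertices and no improving ray; the maximum is 1826/21 at (-176/21, 326/21).

bounded optimum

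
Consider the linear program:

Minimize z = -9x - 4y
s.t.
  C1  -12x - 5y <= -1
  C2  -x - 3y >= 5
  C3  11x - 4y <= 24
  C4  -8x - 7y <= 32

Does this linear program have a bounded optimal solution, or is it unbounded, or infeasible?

Corner points and z = -9x - 4y:
  (28/31, -61/31) → z = -8/31
  (124/103, -277/103) → z = -8/103
  (52/37, -79/37) → z = -152/37
The feasible region has finitely many vertices and no improving ray; the minimum is -152/37 at (52/37, -79/37).

bounded optimum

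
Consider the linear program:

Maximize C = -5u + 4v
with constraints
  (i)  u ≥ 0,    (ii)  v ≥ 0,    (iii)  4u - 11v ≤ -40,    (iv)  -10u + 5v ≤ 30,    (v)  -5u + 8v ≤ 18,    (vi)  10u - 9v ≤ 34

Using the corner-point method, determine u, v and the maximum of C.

Feasible corners and C = -5u + 4v:
  (122/23, 128/23) → C = -98/23
  (367/37, 268/37) → C = -763/37
  (62/5, 10) → C = -22

u = 122/23, v = 128/23, maximum C = -98/23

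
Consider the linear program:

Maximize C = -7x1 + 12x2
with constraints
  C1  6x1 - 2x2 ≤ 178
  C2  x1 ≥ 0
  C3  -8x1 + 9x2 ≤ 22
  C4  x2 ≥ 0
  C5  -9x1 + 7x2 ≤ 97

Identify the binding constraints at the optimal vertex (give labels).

C1 and C3

Corner points and C = -7x1 + 12x2:
  (823/19, 778/19) → C = 3575/19
  (89/3, 0) → C = -623/3
  (0, 22/9) → C = 88/3
  (0, 0) → C = 0

The maximum is at (823/19, 778/19). Substituting into each constraint, equality holds for C1 and C3; the remaining constraints have slack.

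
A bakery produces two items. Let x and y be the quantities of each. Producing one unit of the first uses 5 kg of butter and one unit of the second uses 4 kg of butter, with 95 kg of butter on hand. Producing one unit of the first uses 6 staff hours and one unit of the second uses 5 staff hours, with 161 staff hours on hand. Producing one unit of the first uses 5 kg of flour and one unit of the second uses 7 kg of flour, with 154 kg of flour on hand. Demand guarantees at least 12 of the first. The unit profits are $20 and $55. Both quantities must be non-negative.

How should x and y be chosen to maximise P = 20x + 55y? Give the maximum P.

x = 12, y = 35/4, maximum P = 2885/4

Vertices and P = 20x + 55y:
  (19, 0) → P = 380
  (12, 0) → P = 240
  (12, 35/4) → P = 2885/4

At the optimal vertex, 5x + 4y = 95 and x = 12.
Solving simultaneously gives x = 12, y = 35/4.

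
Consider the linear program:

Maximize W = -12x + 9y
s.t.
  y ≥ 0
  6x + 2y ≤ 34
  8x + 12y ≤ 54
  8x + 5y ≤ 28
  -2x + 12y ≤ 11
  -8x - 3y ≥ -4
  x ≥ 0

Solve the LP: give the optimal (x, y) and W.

The binding constraints are -2x + 12y = 11 and x = 0.
Solving simultaneously gives x = 0, y = 11/12.

x = 0, y = 11/12, maximum W = 33/4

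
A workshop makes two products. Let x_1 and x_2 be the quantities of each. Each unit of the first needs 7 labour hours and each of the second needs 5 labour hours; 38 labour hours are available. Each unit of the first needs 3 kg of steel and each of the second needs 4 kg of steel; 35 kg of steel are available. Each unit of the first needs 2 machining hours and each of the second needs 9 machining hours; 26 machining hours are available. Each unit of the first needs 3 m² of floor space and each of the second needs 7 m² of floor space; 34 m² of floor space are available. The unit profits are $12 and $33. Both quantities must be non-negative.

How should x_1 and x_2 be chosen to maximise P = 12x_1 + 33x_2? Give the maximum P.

Corner points and P = 12x_1 + 33x_2:
  (0, 0) → P = 0
  (0, 26/9) → P = 286/3
  (38/7, 0) → P = 456/7
  (4, 2) → P = 114

x_1 = 4, x_2 = 2, maximum P = 114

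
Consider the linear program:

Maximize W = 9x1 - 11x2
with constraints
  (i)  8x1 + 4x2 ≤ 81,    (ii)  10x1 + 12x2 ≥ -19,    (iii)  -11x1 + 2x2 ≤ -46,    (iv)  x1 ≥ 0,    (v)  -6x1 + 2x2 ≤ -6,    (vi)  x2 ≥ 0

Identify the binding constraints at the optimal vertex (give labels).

Corner points and W = 9x1 - 11x2:
  (173/30, 523/60) → W = -2639/60
  (81/8, 0) → W = 729/8
  (46/11, 0) → W = 414/11

The maximum is at (81/8, 0). Substituting into each constraint, equality holds for (i) and (vi); the remaining constraints have slack.

(i) and (vi)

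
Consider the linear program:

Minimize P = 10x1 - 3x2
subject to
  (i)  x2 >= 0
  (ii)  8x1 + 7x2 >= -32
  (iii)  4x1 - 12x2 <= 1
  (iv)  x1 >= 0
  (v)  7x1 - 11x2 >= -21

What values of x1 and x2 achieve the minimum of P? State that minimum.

Corner points and P = 10x1 - 3x2:
  (1/4, 0) → P = 5/2
  (0, 0) → P = 0
  (0, 21/11) → P = -63/11
The feasible region is unbounded (it extends along (3, 1), (11, 7)), but P strictly increases along every unbounded feasible direction, so there is no improving ray and the minimum is attained at a vertex.

x1 = 0, x2 = 21/11, minimum P = -63/11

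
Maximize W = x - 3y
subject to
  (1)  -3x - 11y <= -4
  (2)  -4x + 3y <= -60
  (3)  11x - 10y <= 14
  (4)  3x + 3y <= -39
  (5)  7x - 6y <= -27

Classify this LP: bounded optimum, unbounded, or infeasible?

The boundaries -3x - 11y = -4 and 3x + 3y = -39 meet at (-147/8, 43/8), but that point violates -4x + 3y ≤ -60. Every candidate vertex is excluded by some other constraint, so the feasible region is empty.

infeasible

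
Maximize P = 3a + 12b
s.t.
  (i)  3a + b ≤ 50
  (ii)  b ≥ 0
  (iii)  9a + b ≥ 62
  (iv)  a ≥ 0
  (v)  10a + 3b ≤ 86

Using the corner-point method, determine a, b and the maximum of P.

a = 100/17, b = 154/17, maximum P = 2148/17

Vertices and P = 3a + 12b:
  (62/9, 0) → P = 62/3
  (43/5, 0) → P = 129/5
  (100/17, 154/17) → P = 2148/17

At the optimal vertex, 9a + b = 62 and 10a + 3b = 86.
Solving simultaneously gives a = 100/17, b = 154/17.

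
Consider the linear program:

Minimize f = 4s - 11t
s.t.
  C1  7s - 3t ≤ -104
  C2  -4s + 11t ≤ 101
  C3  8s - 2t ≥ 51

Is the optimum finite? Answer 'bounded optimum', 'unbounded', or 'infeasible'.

The boundaries 7s - 3t = -104 and -4s + 11t = 101 meet at (-841/65, 291/65), but that point violates 8s - 2t ≥ 51. Every candidate vertex is excluded by some other constraint, so the feasible region is empty.

infeasible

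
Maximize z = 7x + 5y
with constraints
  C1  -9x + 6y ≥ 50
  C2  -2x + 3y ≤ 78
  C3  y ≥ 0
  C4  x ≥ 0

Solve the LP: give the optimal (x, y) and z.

Vertices and z = 7x + 5y:
  (106/5, 602/15) → z = 5236/15
  (0, 25/3) → z = 125/3
  (0, 26) → z = 130

At the optimal vertex, -9x + 6y = 50 and -2x + 3y = 78.
Solving simultaneously gives x = 106/5, y = 602/15.

x = 106/5, y = 602/15, maximum z = 5236/15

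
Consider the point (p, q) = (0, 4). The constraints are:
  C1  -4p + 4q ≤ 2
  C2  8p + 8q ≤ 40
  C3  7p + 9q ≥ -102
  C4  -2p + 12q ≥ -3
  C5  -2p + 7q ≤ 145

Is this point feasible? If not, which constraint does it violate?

not feasible — violates C1

Constraint C1: -4p + 4q = 16, which is not ≤ 2. All other constraints are satisfied.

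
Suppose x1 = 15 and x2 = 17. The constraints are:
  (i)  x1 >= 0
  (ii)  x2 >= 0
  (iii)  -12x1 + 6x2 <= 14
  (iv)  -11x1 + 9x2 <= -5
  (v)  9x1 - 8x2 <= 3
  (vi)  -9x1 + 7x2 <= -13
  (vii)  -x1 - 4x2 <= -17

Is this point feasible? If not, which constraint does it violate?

(i): 15 ≥ 0 ✓
(ii): 17 ≥ 0 ✓
(iii): -78 ≤ 14 ✓
(iv): -12 ≤ -5 ✓
(v): -1 ≤ 3 ✓
(vi): -16 ≤ -13 ✓
(vii): -83 ≤ -17 ✓

feasible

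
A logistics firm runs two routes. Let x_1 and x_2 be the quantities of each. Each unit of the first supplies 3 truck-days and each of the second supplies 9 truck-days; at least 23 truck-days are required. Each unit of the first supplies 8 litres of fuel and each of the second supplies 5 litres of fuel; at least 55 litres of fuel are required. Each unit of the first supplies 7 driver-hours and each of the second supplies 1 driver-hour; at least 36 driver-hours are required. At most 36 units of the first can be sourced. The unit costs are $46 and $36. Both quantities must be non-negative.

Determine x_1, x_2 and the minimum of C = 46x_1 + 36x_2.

x_1 = 20/3, x_2 = 1/3, minimum C = 956/3

The feasible region is unbounded (it extends along (0, 1)), but C strictly increases along every unbounded feasible direction, so there is no improving ray and the minimum is attained at a vertex.

The optimum lies where 3x_1 + 9x_2 = 23 and 8x_1 + 5x_2 = 55.
Solving simultaneously gives x_1 = 20/3, x_2 = 1/3.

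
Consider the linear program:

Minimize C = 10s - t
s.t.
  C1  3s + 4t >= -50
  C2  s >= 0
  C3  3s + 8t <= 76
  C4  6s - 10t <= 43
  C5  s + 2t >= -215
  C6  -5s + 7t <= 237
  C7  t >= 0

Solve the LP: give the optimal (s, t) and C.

The binding constraints are s = 0 and 3s + 8t = 76.
Solving simultaneously gives s = 0, t = 19/2.

s = 0, t = 19/2, minimum C = -19/2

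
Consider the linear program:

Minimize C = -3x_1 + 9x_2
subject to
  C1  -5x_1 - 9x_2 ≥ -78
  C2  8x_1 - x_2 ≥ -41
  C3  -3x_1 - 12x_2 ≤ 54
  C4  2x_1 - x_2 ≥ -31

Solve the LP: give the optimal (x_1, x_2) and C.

Extreme points and C = -3x_1 + 9x_2:
  (-291/77, 829/77) → C = 8334/77
  (474/11, -168/11) → C = -2934/11
  (-182/33, -103/33) → C = -127/11

x_1 = 474/11, x_2 = -168/11, minimum C = -2934/11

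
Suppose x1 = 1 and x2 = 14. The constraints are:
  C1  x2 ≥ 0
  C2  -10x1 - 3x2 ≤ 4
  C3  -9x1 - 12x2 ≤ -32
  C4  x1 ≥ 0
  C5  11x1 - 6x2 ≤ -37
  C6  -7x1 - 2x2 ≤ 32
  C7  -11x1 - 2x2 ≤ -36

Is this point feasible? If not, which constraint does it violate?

feasible

C1: 14 ≥ 0 ✓
C2: -52 ≤ 4 ✓
C3: -177 ≤ -32 ✓
C4: 1 ≥ 0 ✓
C5: -73 ≤ -37 ✓
C6: -35 ≤ 32 ✓
C7: -39 ≤ -36 ✓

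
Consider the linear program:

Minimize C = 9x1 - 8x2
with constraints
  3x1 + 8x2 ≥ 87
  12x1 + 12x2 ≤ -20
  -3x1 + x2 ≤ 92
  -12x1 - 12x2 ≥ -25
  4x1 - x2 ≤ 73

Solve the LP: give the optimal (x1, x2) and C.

Corner points and C = 9x1 - 8x2:
  (-301/15, 92/5) → C = -1639/5
  (-649/27, 179/9) → C = -3379/9
  (-281/12, 87/4) → C = -1539/4

The optimum lies where 12x1 + 12x2 = -20 and -3x1 + x2 = 92.
Solving simultaneously gives x1 = -281/12, x2 = 87/4.

x1 = -281/12, x2 = 87/4, minimum C = -1539/4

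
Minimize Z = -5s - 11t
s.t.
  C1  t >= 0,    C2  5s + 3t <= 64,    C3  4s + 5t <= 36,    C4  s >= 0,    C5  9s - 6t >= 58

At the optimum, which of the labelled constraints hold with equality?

Corner points and Z = -5s - 11t:
  (9, 0) → Z = -45
  (58/9, 0) → Z = -290/9
  (22/3, 4/3) → Z = -154/3

The minimum is at (22/3, 4/3). Substituting into each constraint, equality holds for C3 and C5; the remaining constraints have slack.

C3 and C5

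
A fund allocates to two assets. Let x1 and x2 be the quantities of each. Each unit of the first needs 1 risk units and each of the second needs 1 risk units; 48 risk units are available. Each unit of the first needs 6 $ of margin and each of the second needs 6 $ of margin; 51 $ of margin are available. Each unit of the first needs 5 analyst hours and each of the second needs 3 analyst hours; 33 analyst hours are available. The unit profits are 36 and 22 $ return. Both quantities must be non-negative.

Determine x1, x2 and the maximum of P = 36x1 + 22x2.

Vertices and P = 36x1 + 22x2:
  (0, 0) → P = 0
  (0, 17/2) → P = 187
  (33/5, 0) → P = 1188/5
  (15/4, 19/4) → P = 479/2

x1 = 15/4, x2 = 19/4, maximum P = 479/2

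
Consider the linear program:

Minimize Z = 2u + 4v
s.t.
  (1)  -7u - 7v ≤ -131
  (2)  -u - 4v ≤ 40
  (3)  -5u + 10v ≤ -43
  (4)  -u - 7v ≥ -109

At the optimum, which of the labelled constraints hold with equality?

(1) and (2)

Corner points and Z = 2u + 4v:
  (268/7, -137/7) → Z = -12/7
  (537/35, 118/35) → Z = 1546/35
  (1391/45, 502/45) → Z = 958/9
The feasible region is unbounded (it extends along (7, -1), (4, -1)), but Z strictly increases along every unbounded feasible direction, so there is no improving ray and the minimum is attained at a vertex.

The minimum is at (268/7, -137/7). Substituting into each constraint, equality holds for (1) and (2); the remaining constraints have slack.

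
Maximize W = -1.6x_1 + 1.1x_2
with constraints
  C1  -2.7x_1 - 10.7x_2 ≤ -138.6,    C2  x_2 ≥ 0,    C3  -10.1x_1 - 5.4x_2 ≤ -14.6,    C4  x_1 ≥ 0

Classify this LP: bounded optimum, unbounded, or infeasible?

From the feasible point (154/3, 0), moving in the direction (0, 1) keeps every constraint satisfied while W increases without bound.

unbounded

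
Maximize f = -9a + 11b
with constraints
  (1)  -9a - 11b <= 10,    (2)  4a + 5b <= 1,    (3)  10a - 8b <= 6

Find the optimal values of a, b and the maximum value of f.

Feasible corners and f = -9a + 11b:
  (-61, 49) → f = 1088
  (-1/13, -11/13) → f = -112/13
  (19/41, -7/41) → f = -248/41

At the optimal vertex, -9a - 11b = 10 and 4a + 5b = 1.
Solving simultaneously gives a = -61, b = 49.

a = -61, b = 49, maximum f = 1088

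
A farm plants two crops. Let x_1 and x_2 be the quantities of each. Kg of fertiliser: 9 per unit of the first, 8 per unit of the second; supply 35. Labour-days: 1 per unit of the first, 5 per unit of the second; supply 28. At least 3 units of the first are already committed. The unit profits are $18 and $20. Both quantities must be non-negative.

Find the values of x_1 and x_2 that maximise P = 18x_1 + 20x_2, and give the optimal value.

Corner points and P = 18x_1 + 20x_2:
  (35/9, 0) → P = 70
  (3, 0) → P = 54
  (3, 1) → P = 74

x_1 = 3, x_2 = 1, maximum P = 74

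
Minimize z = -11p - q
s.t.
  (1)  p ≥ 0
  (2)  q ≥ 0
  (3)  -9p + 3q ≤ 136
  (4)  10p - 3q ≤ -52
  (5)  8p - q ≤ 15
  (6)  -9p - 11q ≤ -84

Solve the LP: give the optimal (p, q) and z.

p = 181/15, q = 1223/15, minimum z = -3214/15

Corner points and z = -11p - q:
  (0, 136/3) → z = -136/3
  (0, 52/3) → z = -52/3
  (181/15, 1223/15) → z = -3214/15
  (97/14, 283/7) → z = -1633/14

The binding constraints are -9p + 3q = 136 and 8p - q = 15.
Solving simultaneously gives p = 181/15, q = 1223/15.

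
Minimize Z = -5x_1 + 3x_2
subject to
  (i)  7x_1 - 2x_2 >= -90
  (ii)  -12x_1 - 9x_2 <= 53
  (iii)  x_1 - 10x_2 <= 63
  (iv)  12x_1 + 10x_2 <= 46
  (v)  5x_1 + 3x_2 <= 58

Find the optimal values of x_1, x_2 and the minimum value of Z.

x_1 = 109/13, x_2 = -71/13, minimum Z = -758/13

Corner points and Z = -5x_1 + 3x_2:
  (-916/87, 709/87) → Z = 6707/87
  (-404/47, 701/47) → Z = 4123/47
  (37/129, -809/129) → Z = -2612/129
  (109/13, -71/13) → Z = -758/13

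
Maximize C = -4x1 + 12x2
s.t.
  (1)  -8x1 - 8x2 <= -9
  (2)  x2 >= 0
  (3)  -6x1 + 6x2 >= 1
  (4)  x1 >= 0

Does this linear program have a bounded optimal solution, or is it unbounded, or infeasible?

unbounded

From the feasible point (23/48, 31/48), moving in the direction (0, 1) keeps every constraint satisfied while C increases without bound.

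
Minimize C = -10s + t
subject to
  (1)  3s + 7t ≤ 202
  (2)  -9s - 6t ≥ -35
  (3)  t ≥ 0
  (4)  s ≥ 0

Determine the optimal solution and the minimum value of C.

s = 35/9, t = 0, minimum C = -350/9

Extreme points and C = -10s + t:
  (35/9, 0) → C = -350/9
  (0, 35/6) → C = 35/6
  (0, 0) → C = 0

The binding constraints are -9s - 6t = -35 and t = 0.
Solving simultaneously gives s = 35/9, t = 0.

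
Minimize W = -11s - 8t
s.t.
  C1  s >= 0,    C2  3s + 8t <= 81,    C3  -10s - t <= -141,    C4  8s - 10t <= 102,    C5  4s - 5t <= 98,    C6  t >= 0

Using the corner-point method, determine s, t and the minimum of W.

Extreme points and W = -11s - 8t:
  (1047/77, 387/77) → W = -14613/77
  (813/47, 171/47) → W = -10311/47
  (14, 1) → W = -162

s = 813/47, t = 171/47, minimum W = -10311/47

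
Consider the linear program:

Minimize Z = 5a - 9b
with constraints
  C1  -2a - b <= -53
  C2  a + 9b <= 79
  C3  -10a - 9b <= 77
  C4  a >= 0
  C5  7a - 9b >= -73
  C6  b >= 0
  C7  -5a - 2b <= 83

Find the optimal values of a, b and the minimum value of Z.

Extreme points and Z = 5a - 9b:
  (398/17, 105/17) → Z = 1045/17
  (53/2, 0) → Z = 265/2
  (79, 0) → Z = 395

At the optimal vertex, -2a - b = -53 and a + 9b = 79.
Solving simultaneously gives a = 398/17, b = 105/17.

a = 398/17, b = 105/17, minimum Z = 1045/17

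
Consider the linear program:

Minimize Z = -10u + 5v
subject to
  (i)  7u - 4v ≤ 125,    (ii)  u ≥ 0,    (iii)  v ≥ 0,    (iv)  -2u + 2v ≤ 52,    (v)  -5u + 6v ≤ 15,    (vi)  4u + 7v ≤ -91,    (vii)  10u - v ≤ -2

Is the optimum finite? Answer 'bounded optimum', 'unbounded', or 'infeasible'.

infeasible

The boundaries u = 0 and -5u + 6v = 15 meet at (0, 5/2), but that point violates 4u + 7v ≤ -91. Every candidate vertex is excluded by some other constraint, so the feasible region is empty.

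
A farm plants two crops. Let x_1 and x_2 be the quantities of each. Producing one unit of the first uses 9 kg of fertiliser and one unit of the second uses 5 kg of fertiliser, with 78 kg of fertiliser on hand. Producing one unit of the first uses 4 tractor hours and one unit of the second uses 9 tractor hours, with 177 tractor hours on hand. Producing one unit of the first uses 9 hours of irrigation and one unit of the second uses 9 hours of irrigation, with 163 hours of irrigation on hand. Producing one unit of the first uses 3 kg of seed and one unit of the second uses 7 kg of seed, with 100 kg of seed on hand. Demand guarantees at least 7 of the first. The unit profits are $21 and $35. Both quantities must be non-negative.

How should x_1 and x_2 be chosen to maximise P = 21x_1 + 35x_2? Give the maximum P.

Extreme points and P = 21x_1 + 35x_2:
  (26/3, 0) → P = 182
  (7, 0) → P = 147
  (7, 3) → P = 252

The optimum lies where 9x_1 + 5x_2 = 78 and x_1 = 7.
Solving simultaneously gives x_1 = 7, x_2 = 3.

x_1 = 7, x_2 = 3, maximum P = 252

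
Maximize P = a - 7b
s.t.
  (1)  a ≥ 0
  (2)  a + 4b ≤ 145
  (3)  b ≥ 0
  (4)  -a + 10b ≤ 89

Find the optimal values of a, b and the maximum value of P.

a = 145, b = 0, maximum P = 145

Feasible corners and P = a - 7b:
  (0, 0) → P = 0
  (0, 89/10) → P = -623/10
  (145, 0) → P = 145
  (547/7, 117/7) → P = -272/7

The optimum lies where a + 4b = 145 and b = 0.
Solving simultaneously gives a = 145, b = 0.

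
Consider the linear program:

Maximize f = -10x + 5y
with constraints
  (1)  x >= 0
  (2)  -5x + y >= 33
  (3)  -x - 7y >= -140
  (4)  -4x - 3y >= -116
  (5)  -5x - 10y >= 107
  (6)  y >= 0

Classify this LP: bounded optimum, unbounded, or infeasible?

The boundaries -x - 7y = -140 and -5x - 10y = 107 meet at (-2149/25, 807/25), but that point violates x ≥ 0. Every candidate vertex is excluded by some other constraint, so the feasible region is empty.

infeasible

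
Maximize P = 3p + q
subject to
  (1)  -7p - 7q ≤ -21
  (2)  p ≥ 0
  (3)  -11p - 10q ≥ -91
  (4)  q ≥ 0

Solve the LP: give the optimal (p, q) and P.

Vertices and P = 3p + q:
  (0, 3) → P = 3
  (3, 0) → P = 9
  (0, 91/10) → P = 91/10
  (91/11, 0) → P = 273/11

The optimum lies where -11p - 10q = -91 and q = 0.
Solving simultaneously gives p = 91/11, q = 0.

p = 91/11, q = 0, maximum P = 273/11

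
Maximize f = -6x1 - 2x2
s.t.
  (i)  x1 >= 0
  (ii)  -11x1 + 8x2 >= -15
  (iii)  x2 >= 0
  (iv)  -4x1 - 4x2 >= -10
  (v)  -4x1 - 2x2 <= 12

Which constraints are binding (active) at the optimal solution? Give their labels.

Feasible corners and f = -6x1 - 2x2:
  (0, 0) → f = 0
  (0, 5/2) → f = -5
  (15/11, 0) → f = -90/11
  (35/19, 25/38) → f = -235/19

The maximum is at (0, 0). Substituting into each constraint, equality holds for (i) and (iii); the remaining constraints have slack.

(i) and (iii)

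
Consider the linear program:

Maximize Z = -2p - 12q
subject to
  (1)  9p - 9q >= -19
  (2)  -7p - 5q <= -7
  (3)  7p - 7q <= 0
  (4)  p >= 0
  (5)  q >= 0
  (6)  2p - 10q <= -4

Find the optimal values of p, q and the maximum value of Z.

Feasible corners and Z = -2p - 12q:
  (0, 19/9) → Z = -76/3
  (7/12, 7/12) → Z = -49/6
  (0, 7/5) → Z = -84/5
The feasible region is unbounded (it extends along (1, 1)), but Z strictly decreases along every unbounded feasible direction, so there is no improving ray and the maximum is attained at a vertex.

The binding constraints are -7p - 5q = -7 and 7p - 7q = 0.
Solving simultaneously gives p = 7/12, q = 7/12.

p = 7/12, q = 7/12, maximum Z = -49/6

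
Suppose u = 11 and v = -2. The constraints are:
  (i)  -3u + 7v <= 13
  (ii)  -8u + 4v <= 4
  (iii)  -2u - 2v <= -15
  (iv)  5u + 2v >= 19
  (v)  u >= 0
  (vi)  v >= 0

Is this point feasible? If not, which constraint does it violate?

Constraint (vi): v = -2, which is not ≥ 0. All other constraints are satisfied.

not feasible — violates (vi)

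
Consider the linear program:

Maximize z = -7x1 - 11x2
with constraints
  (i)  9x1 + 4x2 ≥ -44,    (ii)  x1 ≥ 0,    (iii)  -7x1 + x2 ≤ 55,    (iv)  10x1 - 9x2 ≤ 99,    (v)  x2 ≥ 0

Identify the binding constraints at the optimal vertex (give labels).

Corner points and z = -7x1 - 11x2:
  (0, 55) → z = -605
  (0, 0) → z = 0
  (99/10, 0) → z = -693/10
The feasible region is unbounded (it extends along (9, 10), (1, 7)), but z strictly decreases along every unbounded feasible direction, so there is no improving ray and the maximum is attained at a vertex.

The maximum is at (0, 0). Substituting into each constraint, equality holds for (ii) and (v); the remaining constraints have slack.

(ii) and (v)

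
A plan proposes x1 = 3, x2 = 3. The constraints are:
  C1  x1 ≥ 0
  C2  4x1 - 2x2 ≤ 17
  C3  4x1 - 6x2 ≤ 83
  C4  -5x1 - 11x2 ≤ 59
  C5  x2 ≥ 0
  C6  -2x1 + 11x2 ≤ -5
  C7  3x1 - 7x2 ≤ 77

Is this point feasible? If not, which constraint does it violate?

not feasible — violates C6

Constraint C6: -2x1 + 11x2 = 27, which is not ≤ -5. All other constraints are satisfied.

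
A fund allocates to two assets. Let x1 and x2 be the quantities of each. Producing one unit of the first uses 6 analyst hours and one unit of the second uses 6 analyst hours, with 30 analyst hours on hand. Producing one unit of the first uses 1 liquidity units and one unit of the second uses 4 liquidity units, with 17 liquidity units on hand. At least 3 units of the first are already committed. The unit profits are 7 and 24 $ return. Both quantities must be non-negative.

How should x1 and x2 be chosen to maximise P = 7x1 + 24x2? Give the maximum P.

Extreme points and P = 7x1 + 24x2:
  (5, 0) → P = 35
  (3, 0) → P = 21
  (3, 2) → P = 69

At the optimal vertex, 6x1 + 6x2 = 30 and x1 = 3.
Solving simultaneously gives x1 = 3, x2 = 2.

x1 = 3, x2 = 2, maximum P = 69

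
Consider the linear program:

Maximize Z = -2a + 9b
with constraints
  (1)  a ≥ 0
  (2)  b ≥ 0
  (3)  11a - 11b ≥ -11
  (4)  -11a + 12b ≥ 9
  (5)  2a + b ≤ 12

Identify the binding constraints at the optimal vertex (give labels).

Corner points and Z = -2a + 9b:
  (0, 1) → Z = 9
  (0, 3/4) → Z = 27/4
  (11/3, 14/3) → Z = 104/3
  (27/7, 30/7) → Z = 216/7

The maximum is at (11/3, 14/3). Substituting into each constraint, equality holds for (3) and (5); the remaining constraints have slack.

(3) and (5)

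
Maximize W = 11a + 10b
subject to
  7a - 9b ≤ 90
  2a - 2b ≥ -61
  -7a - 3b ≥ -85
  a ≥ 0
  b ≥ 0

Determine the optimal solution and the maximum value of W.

Feasible corners and W = 11a + 10b:
  (0, 85/3) → W = 850/3
  (85/7, 0) → W = 935/7
  (0, 0) → W = 0

At the optimal vertex, -7a - 3b = -85 and a = 0.
Solving simultaneously gives a = 0, b = 85/3.

a = 0, b = 85/3, maximum W = 850/3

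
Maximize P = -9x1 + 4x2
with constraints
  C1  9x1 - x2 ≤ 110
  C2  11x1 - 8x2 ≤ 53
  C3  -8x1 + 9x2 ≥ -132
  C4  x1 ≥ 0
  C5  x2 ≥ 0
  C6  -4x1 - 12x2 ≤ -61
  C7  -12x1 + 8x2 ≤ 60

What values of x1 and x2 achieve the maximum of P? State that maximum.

x1 = 0, x2 = 15/2, maximum P = 30

Feasible corners and P = -9x1 + 4x2:
  (827/61, 733/61) → P = -4511/61
  (47/3, 31) → P = -17
  (281/41, 459/164) → P = -2070/41
  (0, 61/12) → P = 61/3
  (0, 15/2) → P = 30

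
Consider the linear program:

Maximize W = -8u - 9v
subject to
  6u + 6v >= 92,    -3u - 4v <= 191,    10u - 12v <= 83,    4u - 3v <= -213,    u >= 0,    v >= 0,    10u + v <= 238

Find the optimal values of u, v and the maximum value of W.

Vertices and W = -8u - 9v:
  (0, 71) → W = -639
  (501/34, 1541/17) → W = -15873/17
  (0, 238) → W = -2142

u = 0, v = 71, maximum W = -639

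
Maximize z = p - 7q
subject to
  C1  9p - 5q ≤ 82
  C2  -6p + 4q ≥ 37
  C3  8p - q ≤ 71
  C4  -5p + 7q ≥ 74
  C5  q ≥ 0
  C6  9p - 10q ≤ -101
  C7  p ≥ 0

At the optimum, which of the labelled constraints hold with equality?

C4 and C7

Vertices and z = p - 7q:
  (321/26, 361/13) → z = -4733/26
  (37/22, 259/22) → z = -888/11
  (0, 74/7) → z = -74
The feasible region is unbounded (it extends along (0, 1), (1, 8)), but z strictly decreases along every unbounded feasible direction, so there is no improving ray and the maximum is attained at a vertex.

The maximum is at (0, 74/7). Substituting into each constraint, equality holds for C4 and C7; the remaining constraints have slack.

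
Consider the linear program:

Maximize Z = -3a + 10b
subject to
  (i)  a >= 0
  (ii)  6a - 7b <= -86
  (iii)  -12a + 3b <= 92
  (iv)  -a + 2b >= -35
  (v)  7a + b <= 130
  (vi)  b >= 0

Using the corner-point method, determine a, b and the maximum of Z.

Vertices and Z = -3a + 10b:
  (0, 86/7) → Z = 860/7
  (0, 92/3) → Z = 920/3
  (824/55, 1382/55) → Z = 11348/55
  (298/33, 2204/33) → Z = 21146/33

At the optimal vertex, -12a + 3b = 92 and 7a + b = 130.
Solving simultaneously gives a = 298/33, b = 2204/33.

a = 298/33, b = 2204/33, maximum Z = 21146/33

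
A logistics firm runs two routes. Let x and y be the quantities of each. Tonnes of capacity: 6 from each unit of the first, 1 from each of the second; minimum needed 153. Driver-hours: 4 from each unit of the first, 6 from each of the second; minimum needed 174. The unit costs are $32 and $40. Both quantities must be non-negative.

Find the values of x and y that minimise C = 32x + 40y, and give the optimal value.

Vertices and C = 32x + 40y:
  (0, 153) → C = 6120
  (87/2, 0) → C = 1392
  (93/4, 27/2) → C = 1284
The feasible region is unbounded (it extends along (0, 1), (1, 0)), but C strictly increases along every unbounded feasible direction, so there is no improving ray and the minimum is attained at a vertex.

x = 93/4, y = 27/2, minimum C = 1284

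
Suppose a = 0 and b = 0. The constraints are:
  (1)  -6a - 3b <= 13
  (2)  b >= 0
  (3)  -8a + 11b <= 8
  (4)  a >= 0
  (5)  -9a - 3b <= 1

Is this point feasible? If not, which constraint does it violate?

(1): 0 ≤ 13 ✓
(2): 0 ≥ 0 ✓
(3): 0 ≤ 8 ✓
(4): 0 ≥ 0 ✓
(5): 0 ≤ 1 ✓

feasible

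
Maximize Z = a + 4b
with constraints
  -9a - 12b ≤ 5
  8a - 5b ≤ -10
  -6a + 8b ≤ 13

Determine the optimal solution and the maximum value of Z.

The optimum lies where 8a - 5b = -10 and -6a + 8b = 13.
Solving simultaneously gives a = -15/34, b = 22/17.

a = -15/34, b = 22/17, maximum Z = 161/34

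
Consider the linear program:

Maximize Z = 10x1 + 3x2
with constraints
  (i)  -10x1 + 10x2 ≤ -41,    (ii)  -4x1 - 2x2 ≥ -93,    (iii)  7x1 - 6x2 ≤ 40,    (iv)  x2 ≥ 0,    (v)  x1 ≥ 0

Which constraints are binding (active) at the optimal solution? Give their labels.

(i) and (iii)

Extreme points and Z = 10x1 + 3x2:
  (77/5, 113/10) → Z = 1879/10
  (41/10, 0) → Z = 41
  (40/7, 0) → Z = 400/7

The maximum is at (77/5, 113/10). Substituting into each constraint, equality holds for (i) and (iii); the remaining constraints have slack.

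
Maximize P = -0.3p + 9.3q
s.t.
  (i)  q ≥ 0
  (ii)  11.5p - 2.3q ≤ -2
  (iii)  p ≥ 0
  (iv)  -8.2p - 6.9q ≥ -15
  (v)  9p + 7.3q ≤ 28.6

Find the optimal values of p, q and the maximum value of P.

Extreme points and P = -0.3p + 9.3q:
  (0, 20/23) → P = 186/23
  (90/427, 18890/9821) → P = 25008/1403
  (0, 50/23) → P = 465/23

The optimum lies where p = 0 and -8.2p - 6.9q = -15.
Solving simultaneously gives p = 0, q = 50/23.

p = 0, q = 50/23, maximum P = 465/23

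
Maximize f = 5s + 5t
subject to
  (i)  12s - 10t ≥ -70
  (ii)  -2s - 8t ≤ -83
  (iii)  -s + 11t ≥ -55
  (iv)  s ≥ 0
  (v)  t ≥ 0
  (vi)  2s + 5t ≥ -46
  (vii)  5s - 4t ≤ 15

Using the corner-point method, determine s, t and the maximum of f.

s = 215, t = 265, maximum f = 2400

Feasible corners and f = 5s + 5t:
  (135/58, 284/29) → f = 3515/58
  (215, 265) → f = 2400
  (113/12, 385/48) → f = 1395/16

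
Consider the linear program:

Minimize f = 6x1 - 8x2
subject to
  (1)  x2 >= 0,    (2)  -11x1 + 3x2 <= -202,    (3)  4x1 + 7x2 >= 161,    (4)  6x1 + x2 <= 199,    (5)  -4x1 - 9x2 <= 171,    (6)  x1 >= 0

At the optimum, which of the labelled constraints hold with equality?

(2) and (4)

Extreme points and f = 6x1 - 8x2:
  (1897/89, 963/89) → f = 3678/89
  (799/29, 977/29) → f = -3022/29
  (616/19, 85/19) → f = 3016/19

The minimum is at (799/29, 977/29). Substituting into each constraint, equality holds for (2) and (4); the remaining constraints have slack.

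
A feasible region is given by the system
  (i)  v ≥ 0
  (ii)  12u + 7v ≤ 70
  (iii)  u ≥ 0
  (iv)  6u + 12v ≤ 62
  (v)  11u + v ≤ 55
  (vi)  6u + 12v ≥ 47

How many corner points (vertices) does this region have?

5

Of the 14 pairwise boundary intersections, those satisfying every inequality are:
  (203/51, 54/17)
  (63/13, 22/13)
  (0, 31/6)
  (0, 47/12)
  (613/126, 187/126)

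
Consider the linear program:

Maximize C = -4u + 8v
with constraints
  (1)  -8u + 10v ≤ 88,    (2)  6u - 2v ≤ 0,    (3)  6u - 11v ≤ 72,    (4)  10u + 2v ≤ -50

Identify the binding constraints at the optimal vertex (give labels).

Corner points and C = -4u + 8v:
  (-422/7, -276/7) → C = -520/7
  (-169/29, 120/29) → C = 1636/29
  (-203/61, -510/61) → C = -3268/61

The maximum is at (-169/29, 120/29). Substituting into each constraint, equality holds for (1) and (4); the remaining constraints have slack.

(1) and (4)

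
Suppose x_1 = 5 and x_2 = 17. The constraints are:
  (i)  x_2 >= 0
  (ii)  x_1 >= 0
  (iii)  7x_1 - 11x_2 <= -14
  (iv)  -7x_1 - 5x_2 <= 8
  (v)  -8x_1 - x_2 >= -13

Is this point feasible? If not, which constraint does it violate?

not feasible — violates (v)

Constraint (v): -8x_1 - x_2 = -57, which is not ≥ -13. All other constraints are satisfied.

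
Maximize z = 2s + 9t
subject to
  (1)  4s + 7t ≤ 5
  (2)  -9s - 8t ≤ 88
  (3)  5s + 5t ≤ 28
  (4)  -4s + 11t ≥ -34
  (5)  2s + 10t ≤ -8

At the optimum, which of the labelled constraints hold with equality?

(4) and (5)

Extreme points and z = 2s + 9t:
  (-696/131, -658/131) → z = -7314/131
  (-408/37, 52/37) → z = -348/37
  (126/31, -50/31) → z = -198/31

The maximum is at (126/31, -50/31). Substituting into each constraint, equality holds for (4) and (5); the remaining constraints have slack.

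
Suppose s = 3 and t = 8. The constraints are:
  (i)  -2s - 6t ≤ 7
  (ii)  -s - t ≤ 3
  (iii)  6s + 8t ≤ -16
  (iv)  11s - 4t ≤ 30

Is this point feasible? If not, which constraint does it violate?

Constraint (iii): 6s + 8t = 82, which is not ≤ -16. All other constraints are satisfied.

not feasible — violates (iii)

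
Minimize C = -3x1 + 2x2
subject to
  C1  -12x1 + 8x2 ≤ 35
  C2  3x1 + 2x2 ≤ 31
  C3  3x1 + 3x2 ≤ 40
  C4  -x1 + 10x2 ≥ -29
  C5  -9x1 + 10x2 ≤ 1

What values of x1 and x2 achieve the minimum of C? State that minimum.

Corner points and C = -3x1 + 2x2:
  (23/2, -7/4) → C = -38
  (77/12, 47/8) → C = -15/2
  (-15/4, -131/40) → C = 47/10

x1 = 23/2, x2 = -7/4, minimum C = -38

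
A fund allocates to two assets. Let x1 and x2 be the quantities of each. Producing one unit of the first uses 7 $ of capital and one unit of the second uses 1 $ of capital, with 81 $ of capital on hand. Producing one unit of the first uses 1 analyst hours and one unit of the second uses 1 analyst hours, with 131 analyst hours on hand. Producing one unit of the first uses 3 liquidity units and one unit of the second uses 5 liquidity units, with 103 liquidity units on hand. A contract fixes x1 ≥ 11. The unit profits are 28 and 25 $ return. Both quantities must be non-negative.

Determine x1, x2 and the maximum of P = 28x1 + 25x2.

Corner points and P = 28x1 + 25x2:
  (81/7, 0) → P = 324
  (11, 0) → P = 308
  (11, 4) → P = 408

At the optimal vertex, 7x1 + x2 = 81 and x1 = 11.
Solving simultaneously gives x1 = 11, x2 = 4.

x1 = 11, x2 = 4, maximum P = 408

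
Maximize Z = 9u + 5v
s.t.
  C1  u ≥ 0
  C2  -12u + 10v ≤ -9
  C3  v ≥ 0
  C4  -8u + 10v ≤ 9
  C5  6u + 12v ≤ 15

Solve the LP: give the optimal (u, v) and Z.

u = 5/2, v = 0, maximum Z = 45/2

Vertices and Z = 9u + 5v:
  (3/4, 0) → Z = 27/4
  (43/34, 21/34) → Z = 246/17
  (5/2, 0) → Z = 45/2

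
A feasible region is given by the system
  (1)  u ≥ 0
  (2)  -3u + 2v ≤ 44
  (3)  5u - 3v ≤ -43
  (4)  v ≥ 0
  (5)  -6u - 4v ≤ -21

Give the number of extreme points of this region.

The feasible vertices (each the meet of two boundaries and inside every other half-plane) are:
  (0, 22)
  (0, 43/3)
  (46, 91)

3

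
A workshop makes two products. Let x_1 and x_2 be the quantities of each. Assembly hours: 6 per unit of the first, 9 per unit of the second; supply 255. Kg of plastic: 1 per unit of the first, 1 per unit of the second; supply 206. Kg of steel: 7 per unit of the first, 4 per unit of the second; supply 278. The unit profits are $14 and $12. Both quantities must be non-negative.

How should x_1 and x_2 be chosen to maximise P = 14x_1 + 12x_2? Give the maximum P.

x_1 = 38, x_2 = 3, maximum P = 568

Corner points and P = 14x_1 + 12x_2:
  (0, 0) → P = 0
  (0, 85/3) → P = 340
  (278/7, 0) → P = 556
  (38, 3) → P = 568

At the optimal vertex, 6x_1 + 9x_2 = 255 and 7x_1 + 4x_2 = 278.
Solving simultaneously gives x_1 = 38, x_2 = 3.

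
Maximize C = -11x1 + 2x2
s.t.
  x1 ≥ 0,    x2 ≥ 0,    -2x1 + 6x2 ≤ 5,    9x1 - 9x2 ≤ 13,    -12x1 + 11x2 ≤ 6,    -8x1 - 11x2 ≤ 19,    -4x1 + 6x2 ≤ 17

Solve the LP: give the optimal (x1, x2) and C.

x1 = 0, x2 = 6/11, maximum C = 12/11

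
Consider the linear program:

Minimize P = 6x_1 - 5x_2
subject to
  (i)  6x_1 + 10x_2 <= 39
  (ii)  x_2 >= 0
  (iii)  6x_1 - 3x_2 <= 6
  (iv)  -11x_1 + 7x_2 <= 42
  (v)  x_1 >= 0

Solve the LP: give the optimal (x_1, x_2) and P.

x_1 = 0, x_2 = 39/10, minimum P = -39/2

Vertices and P = 6x_1 - 5x_2:
  (59/26, 33/13) → P = 12/13
  (0, 39/10) → P = -39/2
  (1, 0) → P = 6
  (0, 0) → P = 0

The binding constraints are 6x_1 + 10x_2 = 39 and x_1 = 0.
Solving simultaneously gives x_1 = 0, x_2 = 39/10.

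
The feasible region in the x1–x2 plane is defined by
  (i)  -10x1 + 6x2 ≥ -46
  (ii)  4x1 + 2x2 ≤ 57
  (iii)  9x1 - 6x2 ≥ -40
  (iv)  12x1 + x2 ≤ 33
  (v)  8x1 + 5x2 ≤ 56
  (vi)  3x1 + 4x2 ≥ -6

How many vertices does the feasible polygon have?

5

Intersecting each pair of boundary lines and keeping only the points that satisfy every inequality leaves:
  (122/41, -111/41)
  (74/29, -99/29)
  (136/93, 824/93)
  (-98/27, 11/9)
  (109/52, 102/13)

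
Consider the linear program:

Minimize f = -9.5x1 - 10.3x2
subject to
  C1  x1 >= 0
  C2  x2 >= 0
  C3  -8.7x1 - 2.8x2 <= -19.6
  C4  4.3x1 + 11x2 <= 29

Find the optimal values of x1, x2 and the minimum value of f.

Vertices and f = -9.5x1 - 10.3x2:
  (196/87, 0) → f = -1862/87
  (290/43, 0) → f = -2755/43
  (6720/4183, 8401/4183) → f = -1503703/41830

The binding constraints are x2 = 0 and 4.3x1 + 11x2 = 29.
Solving simultaneously gives x1 = 290/43, x2 = 0.

x1 = 290/43, x2 = 0, minimum f = -2755/43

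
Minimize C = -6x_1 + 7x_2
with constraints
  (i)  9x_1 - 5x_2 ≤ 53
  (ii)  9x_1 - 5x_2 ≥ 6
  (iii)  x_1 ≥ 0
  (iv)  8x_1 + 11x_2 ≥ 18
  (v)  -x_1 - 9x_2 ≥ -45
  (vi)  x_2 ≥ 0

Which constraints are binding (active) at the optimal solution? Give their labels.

(i) and (vi)

Corner points and C = -6x_1 + 7x_2:
  (351/43, 176/43) → C = -874/43
  (53/9, 0) → C = -106/3
  (156/139, 114/139) → C = -138/139
  (279/86, 399/86) → C = 1119/86
  (9/4, 0) → C = -27/2

The minimum is at (53/9, 0). Substituting into each constraint, equality holds for (i) and (vi); the remaining constraints have slack.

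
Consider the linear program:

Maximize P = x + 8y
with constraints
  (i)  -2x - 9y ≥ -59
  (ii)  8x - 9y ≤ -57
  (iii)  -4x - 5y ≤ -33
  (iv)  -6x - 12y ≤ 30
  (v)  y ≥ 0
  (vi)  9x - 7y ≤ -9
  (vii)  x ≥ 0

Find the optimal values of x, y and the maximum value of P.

Corner points and P = x + 8y:
  (1/5, 293/45) → P = 2353/45
  (1/13, 85/13) → P = 681/13
  (3/19, 123/19) → P = 987/19

x = 1/13, y = 85/13, maximum P = 681/13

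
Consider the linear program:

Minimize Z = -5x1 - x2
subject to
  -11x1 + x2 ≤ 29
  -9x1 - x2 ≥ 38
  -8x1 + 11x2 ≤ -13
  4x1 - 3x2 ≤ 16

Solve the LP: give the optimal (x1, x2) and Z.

x1 = -67/20, x2 = -157/20, minimum Z = 123/5

Corner points and Z = -5x1 - x2:
  (-67/20, -157/20) → Z = 123/5
  (-103/29, -292/29) → Z = 807/29
  (-98/31, -296/31) → Z = 786/31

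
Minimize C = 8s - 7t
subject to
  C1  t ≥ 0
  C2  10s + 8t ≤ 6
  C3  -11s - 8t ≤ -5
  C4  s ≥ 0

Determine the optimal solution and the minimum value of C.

s = 0, t = 3/4, minimum C = -21/4

Vertices and C = 8s - 7t:
  (3/5, 0) → C = 24/5
  (5/11, 0) → C = 40/11
  (0, 3/4) → C = -21/4
  (0, 5/8) → C = -35/8

The optimum lies where 10s + 8t = 6 and s = 0.
Solving simultaneously gives s = 0, t = 3/4.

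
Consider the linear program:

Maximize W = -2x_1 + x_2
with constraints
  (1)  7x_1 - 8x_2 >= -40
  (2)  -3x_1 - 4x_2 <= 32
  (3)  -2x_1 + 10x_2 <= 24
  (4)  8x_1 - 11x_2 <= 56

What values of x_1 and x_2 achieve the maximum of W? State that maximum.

Vertices and W = -2x_1 + x_2:
  (-8, -2) → W = 14
  (-104/27, 44/27) → W = 28/3
  (-128/65, -424/65) → W = -168/65
  (412/29, 152/29) → W = -672/29

The binding constraints are 7x_1 - 8x_2 = -40 and -3x_1 - 4x_2 = 32.
Solving simultaneously gives x_1 = -8, x_2 = -2.

x_1 = -8, x_2 = -2, maximum W = 14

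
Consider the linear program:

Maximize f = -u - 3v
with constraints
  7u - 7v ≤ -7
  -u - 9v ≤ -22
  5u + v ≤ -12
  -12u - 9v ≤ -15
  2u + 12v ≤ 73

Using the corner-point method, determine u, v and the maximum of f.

u = -41/11, v = 73/11, maximum f = -178/11

Corner points and f = -u - 3v:
  (-41/11, 73/11) → f = -178/11
  (-217/58, 389/58) → f = -475/29
  (-53/14, 47/7) → f = -229/14

At the optimal vertex, 5u + v = -12 and -12u - 9v = -15.
Solving simultaneously gives u = -41/11, v = 73/11.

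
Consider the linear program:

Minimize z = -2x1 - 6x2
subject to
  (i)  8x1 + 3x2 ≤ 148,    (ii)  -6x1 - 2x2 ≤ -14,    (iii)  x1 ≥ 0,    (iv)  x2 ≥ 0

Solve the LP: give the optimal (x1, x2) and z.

Corner points and z = -2x1 - 6x2:
  (0, 148/3) → z = -296
  (37/2, 0) → z = -37
  (0, 7) → z = -42
  (7/3, 0) → z = -14/3

x1 = 0, x2 = 148/3, minimum z = -296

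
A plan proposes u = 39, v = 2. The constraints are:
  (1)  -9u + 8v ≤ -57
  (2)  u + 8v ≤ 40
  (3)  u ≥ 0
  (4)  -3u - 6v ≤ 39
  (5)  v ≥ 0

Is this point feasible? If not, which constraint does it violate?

not feasible — violates (2)

Constraint (2): u + 8v = 55, which is not ≤ 40. All other constraints are satisfied.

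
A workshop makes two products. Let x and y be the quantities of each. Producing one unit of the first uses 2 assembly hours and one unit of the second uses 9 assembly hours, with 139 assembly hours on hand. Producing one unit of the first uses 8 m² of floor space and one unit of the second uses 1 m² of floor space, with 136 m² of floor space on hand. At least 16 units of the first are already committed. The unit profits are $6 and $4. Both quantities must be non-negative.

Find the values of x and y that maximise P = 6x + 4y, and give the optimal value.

x = 16, y = 8, maximum P = 128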